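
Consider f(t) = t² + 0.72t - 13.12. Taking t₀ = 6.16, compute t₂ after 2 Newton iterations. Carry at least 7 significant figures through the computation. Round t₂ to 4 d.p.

3.3273

f'(t) = 2t + 0.72
t_0 = 6.160000: f = 29.260800, f' = 13.040000 → t_1 = 6.160000 - (29.260800)/(13.040000) = 3.916074
t_1 = 3.916074: f = 5.035206, f' = 8.552147 → t_2 = 3.916074 - (5.035206)/(8.552147) = 3.327309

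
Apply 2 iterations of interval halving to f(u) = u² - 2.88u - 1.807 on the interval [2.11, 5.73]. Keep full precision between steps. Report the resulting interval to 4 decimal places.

[3.0150, 3.9200]

f(2.110000) = -3.431700, f(5.730000) = 14.523500 (opposite signs)
step 1: m = 3.920000, f(m) = 2.269800 > 0 → root in [2.110000, 3.920000]
step 2: m = 3.015000, f(m) = -1.399975 < 0 → root in [3.015000, 3.920000]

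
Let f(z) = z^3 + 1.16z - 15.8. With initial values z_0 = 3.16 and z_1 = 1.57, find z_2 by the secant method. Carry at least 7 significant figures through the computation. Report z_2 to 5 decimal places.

2.11432

f(z_0) = 19.420096, f(z_1) = -10.108907
z_2 = 1.570000 - (-10.108907)·(1.570000 - 3.160000)/(-10.108907 - (19.420096)) = 2.114318; f(z_2) = -3.895672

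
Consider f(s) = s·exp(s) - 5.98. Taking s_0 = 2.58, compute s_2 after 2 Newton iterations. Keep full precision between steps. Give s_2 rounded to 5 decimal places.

f'(s) = (s + 1)·exp(s)
s_0 = 2.580000: f = 28.068616, f' = 47.245755 → s_1 = 2.580000 - (28.068616)/(47.245755) = 1.985902
s_1 = 1.985902: f = 8.488516, f' = 21.754131 → s_2 = 1.985902 - (8.488516)/(21.754131) = 1.595699

1.59570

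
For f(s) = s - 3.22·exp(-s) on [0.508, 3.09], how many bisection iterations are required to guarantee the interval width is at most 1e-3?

Initial width b − a = 3.09 − 0.508 = 2.582000.
After n steps the width is (b−a)/2^n; need (b−a)/2^n ≤ 1e-3.
So n ≥ log₂(2.582000/1e-3) = log₂(2582.0000) ≈ 11.3343.
Hence n = 12.

12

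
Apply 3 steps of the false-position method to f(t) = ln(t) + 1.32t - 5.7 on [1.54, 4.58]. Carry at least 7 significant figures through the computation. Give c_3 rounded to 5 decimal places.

3.39313

False-position update: c = (a·f(b) − b·f(a))/(f(b) − f(a)); replace the endpoint whose sign matches f(c).
f(1.540000) = -3.235418, f(4.580000) = 1.867299
step 1: c = 3.467536, f(c) = 0.120592 > 0 → new bracket [1.540000, 3.467536]
step 2: c = 3.398274, f(c) = 0.008989 > 0 → new bracket [1.540000, 3.398274]
step 3: c = 3.393125, f(c) = 0.000677 > 0 → new bracket [1.540000, 3.393125]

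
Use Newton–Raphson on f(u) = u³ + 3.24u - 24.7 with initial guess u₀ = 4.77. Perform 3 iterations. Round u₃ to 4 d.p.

2.5532

f'(u) = 3u² + 3.24
u_0 = 4.770000: f = 99.286133, f' = 71.498700 → u_1 = 4.770000 - (99.286133)/(71.498700) = 3.381358
u_1 = 3.381358: f = 24.916615, f' = 37.540736 → u_2 = 3.381358 - (24.916615)/(37.540736) = 2.717635
u_2 = 2.717635: f = 4.176350, f' = 25.396627 → u_3 = 2.717635 - (4.176350)/(25.396627) = 2.553190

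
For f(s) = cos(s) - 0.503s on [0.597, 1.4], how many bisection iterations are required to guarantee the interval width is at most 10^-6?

Initial width b − a = 1.4 − 0.597 = 0.803000.
After n steps the width is (b−a)/2^n; need (b−a)/2^n ≤ 10^-6.
So n ≥ log₂(0.803000/10^-6) = log₂(803000.0000) ≈ 19.6150.
Hence n = 20.

20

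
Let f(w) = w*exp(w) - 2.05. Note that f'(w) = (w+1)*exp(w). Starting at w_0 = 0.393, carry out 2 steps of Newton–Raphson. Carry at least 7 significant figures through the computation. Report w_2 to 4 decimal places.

0.9024

Newton update: w ← w − f(w)/f'(w).
w_0 = 0.393000: f = -1.467803, f' = 2.063616 → w_1 = 0.393000 - (-1.467803)/(2.063616) = 1.104277
w_1 = 1.104277: f = 1.281651, f' = 6.348693 → w_2 = 1.104277 - (1.281651)/(6.348693) = 0.902401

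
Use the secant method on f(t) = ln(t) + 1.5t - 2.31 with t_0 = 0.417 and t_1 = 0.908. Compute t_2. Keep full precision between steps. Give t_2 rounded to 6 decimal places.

f(t_0) = -2.559169, f(t_1) = -1.044511
t_2 = 0.908000 - (-1.044511)·(0.908000 - 0.417000)/(-1.044511 - (-2.559169)) = 1.246594; f(t_2) = -0.219693

1.246594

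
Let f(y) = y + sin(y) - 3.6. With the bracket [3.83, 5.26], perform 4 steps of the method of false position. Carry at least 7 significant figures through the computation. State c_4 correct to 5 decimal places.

4.58616

f(3.830000) = -0.405308, f(5.260000) = 0.806229
step 1: c = 4.308393, f(c) = -0.211105 < 0 → new bracket [4.308393, 5.260000]
step 2: c = 4.505859, f(c) = -0.072890 < 0 → new bracket [4.505859, 5.260000]
step 3: c = 4.568386, f(c) = -0.021263 < 0 → new bracket [4.568386, 5.260000]
step 4: c = 4.586158, f(c) = -0.005885 < 0 → new bracket [4.586158, 5.260000]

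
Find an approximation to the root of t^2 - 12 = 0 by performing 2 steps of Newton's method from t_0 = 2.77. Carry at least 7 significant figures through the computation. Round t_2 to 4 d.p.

3.4652

Newton update: t ← t − f(t)/f'(t).
f'(t) = 2t
t_0 = 2.770000: f = -4.327100, f' = 5.540000 → t_1 = 2.770000 - (-4.327100)/(5.540000) = 3.551065
t_1 = 3.551065: f = 0.610063, f' = 7.102130 → t_2 = 3.551065 - (0.610063)/(7.102130) = 3.465166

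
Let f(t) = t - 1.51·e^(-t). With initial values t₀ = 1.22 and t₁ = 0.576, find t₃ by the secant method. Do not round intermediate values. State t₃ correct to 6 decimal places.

f(t_0) = 0.774202, f(t_1) = -0.272835
t_2 = 0.576000 - (-0.272835)·(0.576000 - 1.220000)/(-0.272835 - (0.774202)) = 0.743812; f(t_2) = 0.026112
t_3 = 0.743812 - (0.026112)·(0.743812 - 0.576000)/(0.026112 - (-0.272835)) = 0.729155; f(t_3) = 0.000857

0.729155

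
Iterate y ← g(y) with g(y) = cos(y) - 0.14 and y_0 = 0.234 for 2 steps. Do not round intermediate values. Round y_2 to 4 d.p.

0.5328

y_1 = g(0.234000) = 0.832747
y_2 = g(0.832747) = 0.532846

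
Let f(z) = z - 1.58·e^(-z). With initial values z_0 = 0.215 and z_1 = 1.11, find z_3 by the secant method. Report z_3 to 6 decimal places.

f(z_0) = -1.059335, f(z_1) = 0.589297
z_2 = 1.110000 - (0.589297)·(1.110000 - 0.215000)/(0.589297 - (-1.059335)) = 0.790086; f(z_2) = 0.073073
z_3 = 0.790086 - (0.073073)·(0.790086 - 1.110000)/(0.073073 - (0.589297)) = 0.744801; f(z_3) = -0.005428

0.744801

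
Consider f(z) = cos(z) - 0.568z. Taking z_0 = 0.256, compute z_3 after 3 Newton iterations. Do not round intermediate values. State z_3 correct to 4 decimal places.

f'(z) = -sin(z) - 0.568
z_0 = 0.256000: f = 0.822003, f' = -0.821213 → z_1 = 0.256000 - (0.822003)/(-0.821213) = 1.256962
z_1 = 1.256962: f = -0.405246, f' = -1.519157 → z_2 = 1.256962 - (-0.405246)/(-1.519157) = 0.990204
z_2 = 0.990204: f = -0.013917, f' = -1.404138 → z_3 = 0.990204 - (-0.013917)/(-1.404138) = 0.980293

0.9803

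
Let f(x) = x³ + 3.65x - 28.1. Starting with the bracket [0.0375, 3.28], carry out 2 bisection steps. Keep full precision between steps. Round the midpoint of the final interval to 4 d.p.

f(0.037500) = -27.963072, f(3.280000) = 19.159552 (opposite signs)
step 1: m = 1.658750, f(m) = -17.481592 < 0 → root in [1.658750, 3.280000]
step 2: m = 2.469375, f(m) = -4.028995 < 0 → root in [2.469375, 3.280000]
Midpoint of [2.469375, 3.280000] = 2.874687

2.8747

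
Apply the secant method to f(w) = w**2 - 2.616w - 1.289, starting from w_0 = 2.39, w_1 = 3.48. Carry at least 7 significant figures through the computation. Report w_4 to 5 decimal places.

3.04028

Secant update: w_(k+1) = w_k − f(w_k)·(w_k − w_(k-1))/(f(w_k) − f(w_(k-1))).
f(w_0) = -1.829140, f(w_1) = 1.717720
w_2 = 3.480000 - (1.717720)·(3.480000 - 2.390000)/(1.717720 - (-1.829140)) = 2.952120; f(w_2) = -0.296732
w_3 = 2.952120 - (-0.296732)·(2.952120 - 3.480000)/(-0.296732 - (1.717720)) = 3.029878; f(w_3) = -0.035000
w_4 = 3.029878 - (-0.035000)·(3.029878 - 2.952120)/(-0.035000 - (-0.296732)) = 3.040276; f(w_4) = 0.000917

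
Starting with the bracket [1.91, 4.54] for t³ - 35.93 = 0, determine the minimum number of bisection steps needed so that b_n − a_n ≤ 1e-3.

Initial width b − a = 4.54 − 1.91 = 2.630000.
After n steps the width is (b−a)/2^n; need (b−a)/2^n ≤ 1e-3.
So n ≥ log₂(2.630000/1e-3) = log₂(2630.0000) ≈ 11.3608.
Hence n = 12.

12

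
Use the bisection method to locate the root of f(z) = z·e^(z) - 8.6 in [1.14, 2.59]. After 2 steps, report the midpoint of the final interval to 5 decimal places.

f(1.140000) = -5.035484, f(2.590000) = 25.924108 (opposite signs)
step 1: m = 1.865000, f(m) = 3.440320 > 0 → root in [1.140000, 1.865000]
step 2: m = 1.502500, f(m) = -1.849407 < 0 → root in [1.502500, 1.865000]
Midpoint of [1.502500, 1.865000] = 1.683750

1.68375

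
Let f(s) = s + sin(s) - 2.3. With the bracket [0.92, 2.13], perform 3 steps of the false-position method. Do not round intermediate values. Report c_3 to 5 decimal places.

1.33194

False-position update: c = (a·f(b) − b·f(a))/(f(b) − f(a)); replace the endpoint whose sign matches f(c).
f(0.920000) = -0.584398, f(2.130000) = 0.677678
step 1: c = 1.480285, f(c) = 0.176191 > 0 → new bracket [0.920000, 1.480285]
step 2: c = 1.350494, f(c) = 0.026326 > 0 → new bracket [0.920000, 1.350494]
step 3: c = 1.331937, f(c) = 0.003546 > 0 → new bracket [0.920000, 1.331937]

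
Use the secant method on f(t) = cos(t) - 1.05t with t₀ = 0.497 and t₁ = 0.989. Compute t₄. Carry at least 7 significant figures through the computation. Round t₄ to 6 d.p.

0.717547

f(t_0) = 0.357167, f(t_1) = -0.488924
t_2 = 0.989000 - (-0.488924)·(0.989000 - 0.497000)/(-0.488924 - (0.357167)) = 0.704692; f(t_2) = 0.021885
t_3 = 0.704692 - (0.021885)·(0.704692 - 0.989000)/(0.021885 - (-0.488924)) = 0.716873; f(t_3) = 0.001148
t_4 = 0.716873 - (0.001148)·(0.716873 - 0.704692)/(0.001148 - (0.021885)) = 0.717547; f(t_4) = -0.000003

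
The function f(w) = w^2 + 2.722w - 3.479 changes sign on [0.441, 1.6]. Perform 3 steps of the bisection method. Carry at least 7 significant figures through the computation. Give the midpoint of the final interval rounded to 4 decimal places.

0.9481

f(0.441000) = -2.084117, f(1.600000) = 3.436200 (opposite signs)
step 1: m = 1.020500, f(m) = 0.340221 > 0 → root in [0.441000, 1.020500]
step 2: m = 0.730750, f(m) = -0.955903 < 0 → root in [0.730750, 1.020500]
step 3: m = 0.875625, f(m) = -0.328830 < 0 → root in [0.875625, 1.020500]
Midpoint of [0.875625, 1.020500] = 0.948063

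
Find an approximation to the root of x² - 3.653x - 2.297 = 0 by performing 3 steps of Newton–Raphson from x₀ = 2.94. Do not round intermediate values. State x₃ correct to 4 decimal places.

Newton update: x ← x − f(x)/f'(x).
f'(x) = 2x - 3.653
x_0 = 2.940000: f = -4.393220, f' = 2.227000 → x_1 = 2.940000 - (-4.393220)/(2.227000) = 4.912708
x_1 = 4.912708: f = 3.891576, f' = 6.172415 → x_2 = 4.912708 - (3.891576)/(6.172415) = 4.282229
x_2 = 4.282229: f = 0.397503, f' = 4.911458 → x_3 = 4.282229 - (0.397503)/(4.911458) = 4.201295

4.2013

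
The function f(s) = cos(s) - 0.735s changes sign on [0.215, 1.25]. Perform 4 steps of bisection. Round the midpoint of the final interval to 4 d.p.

f(0.215000) = 0.818951, f(1.250000) = -0.603428 (opposite signs)
step 1: m = 0.732500, f(m) = 0.205117 > 0 → root in [0.732500, 1.250000]
step 2: m = 0.991250, f(m) = -0.180924 < 0 → root in [0.732500, 0.991250]
step 3: m = 0.861875, f(m) = 0.017537 > 0 → root in [0.861875, 0.991250]
step 4: m = 0.926562, f(m) = -0.080437 < 0 → root in [0.861875, 0.926562]
Midpoint of [0.861875, 0.926562] = 0.894219

0.8942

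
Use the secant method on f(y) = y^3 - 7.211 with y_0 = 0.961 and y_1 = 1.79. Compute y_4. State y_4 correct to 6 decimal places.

1.931510

Secant update: y_(k+1) = y_k − f(y_k)·(y_k − y_(k-1))/(f(y_k) − f(y_(k-1))).
f(y_0) = -6.323496, f(y_1) = -1.475661
y_2 = 1.790000 - (-1.475661)·(1.790000 - 0.961000)/(-1.475661 - (-6.323496)) = 2.042344; f(y_2) = 1.307964
y_3 = 2.042344 - (1.307964)·(2.042344 - 1.790000)/(1.307964 - (-1.475661)) = 1.923773; f(y_3) = -0.091301
y_4 = 1.923773 - (-0.091301)·(1.923773 - 2.042344)/(-0.091301 - (1.307964)) = 1.931510; f(y_4) = -0.005057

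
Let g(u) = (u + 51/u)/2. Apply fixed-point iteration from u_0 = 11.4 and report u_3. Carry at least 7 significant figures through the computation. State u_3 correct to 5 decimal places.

u_1 = g(11.400000) = 7.936842
u_2 = g(7.936842) = 7.181286
u_3 = g(7.181286) = 7.141539

7.14154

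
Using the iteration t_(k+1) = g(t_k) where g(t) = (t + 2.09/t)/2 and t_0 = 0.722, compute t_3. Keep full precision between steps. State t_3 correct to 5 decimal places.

1.44613

t_1 = g(0.722000) = 1.808368
t_2 = g(1.808368) = 1.482053
t_3 = g(1.482053) = 1.446129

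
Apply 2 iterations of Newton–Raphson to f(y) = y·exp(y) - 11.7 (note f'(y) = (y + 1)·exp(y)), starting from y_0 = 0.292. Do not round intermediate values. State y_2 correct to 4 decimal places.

5.9579

Newton update: y ← y − f(y)/f'(y).
y_0 = 0.292000: f = -11.308982, f' = 1.730121 → y_1 = 0.292000 - (-11.308982)/(1.730121) = 6.828526
y_1 = 6.828526: f = 6296.685665, f' = 7232.213950 → y_2 = 6.828526 - (6296.685665)/(7232.213950) = 5.957882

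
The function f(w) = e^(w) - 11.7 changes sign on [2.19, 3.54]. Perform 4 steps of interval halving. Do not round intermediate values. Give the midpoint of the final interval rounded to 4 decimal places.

f(2.190000) = -2.764787, f(3.540000) = 22.766919 (opposite signs)
step 1: m = 2.865000, f(m) = 5.849053 > 0 → root in [2.190000, 2.865000]
step 2: m = 2.527500, f(m) = 0.822162 > 0 → root in [2.190000, 2.527500]
step 3: m = 2.358750, f(m) = -1.122279 < 0 → root in [2.358750, 2.527500]
step 4: m = 2.443125, f(m) = -0.191050 < 0 → root in [2.443125, 2.527500]
Midpoint of [2.443125, 2.527500] = 2.485313

2.4853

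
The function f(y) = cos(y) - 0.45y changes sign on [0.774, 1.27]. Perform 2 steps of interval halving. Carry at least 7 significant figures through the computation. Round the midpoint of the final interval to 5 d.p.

f(0.774000) = 0.366820, f(1.270000) = -0.275219 (opposite signs)
step 1: m = 1.022000, f(m) = 0.061761 > 0 → root in [1.022000, 1.270000]
step 2: m = 1.146000, f(m) = -0.103565 < 0 → root in [1.022000, 1.146000]
Midpoint of [1.022000, 1.146000] = 1.084000

1.08400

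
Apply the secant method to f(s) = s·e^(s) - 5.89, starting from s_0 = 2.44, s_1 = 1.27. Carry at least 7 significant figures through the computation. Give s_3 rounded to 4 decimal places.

1.4311

Secant update: s_(k+1) = s_k − f(s_k)·(s_k − s_(k-1))/(f(s_k) − f(s_(k-1))).
f(s_0) = 22.104219, f(s_1) = -1.367717
s_2 = 1.270000 - (-1.367717)·(1.270000 - 2.440000)/(-1.367717 - (22.104219)) = 1.338176; f(s_2) = -0.788758
s_3 = 1.338176 - (-0.788758)·(1.338176 - 1.270000)/(-0.788758 - (-1.367717)) = 1.431058; f(s_3) = 0.096289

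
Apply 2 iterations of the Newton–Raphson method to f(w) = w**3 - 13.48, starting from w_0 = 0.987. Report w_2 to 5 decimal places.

3.67541

f'(w) = 3w**2
w_0 = 0.987000: f = -12.518495, f' = 2.922507 → w_1 = 0.987000 - (-12.518495)/(2.922507) = 5.270478
w_1 = 5.270478: f = 132.923035, f' = 83.333823 → w_2 = 5.270478 - (132.923035)/(83.333823) = 3.675411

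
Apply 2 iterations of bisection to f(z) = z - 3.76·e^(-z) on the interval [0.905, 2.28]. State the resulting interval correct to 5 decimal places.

[0.90500, 1.24875]

f(0.905000) = -0.616077, f(2.280000) = 1.895411 (opposite signs)
step 1: m = 1.592500, f(m) = 0.827654 > 0 → root in [0.905000, 1.592500]
step 2: m = 1.248750, f(m) = 0.170145 > 0 → root in [0.905000, 1.248750]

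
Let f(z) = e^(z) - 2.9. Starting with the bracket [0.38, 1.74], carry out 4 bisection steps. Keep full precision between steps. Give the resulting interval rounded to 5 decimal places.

f(0.380000) = -1.437715, f(1.740000) = 2.797343 (opposite signs)
step 1: m = 1.060000, f(m) = -0.013629 < 0 → root in [1.060000, 1.740000]
step 2: m = 1.400000, f(m) = 1.155200 > 0 → root in [1.060000, 1.400000]
step 3: m = 1.230000, f(m) = 0.521230 > 0 → root in [1.060000, 1.230000]
step 4: m = 1.145000, f(m) = 0.242441 > 0 → root in [1.060000, 1.145000]

[1.06000, 1.14500]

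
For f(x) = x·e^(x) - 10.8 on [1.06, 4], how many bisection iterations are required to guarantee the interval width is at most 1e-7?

Initial width b − a = 4 − 1.06 = 2.940000.
After n steps the width is (b−a)/2^n; need (b−a)/2^n ≤ 1e-7.
So n ≥ log₂(2.940000/1e-7) = log₂(29400000.0000) ≈ 24.8093.
Hence n = 25.

25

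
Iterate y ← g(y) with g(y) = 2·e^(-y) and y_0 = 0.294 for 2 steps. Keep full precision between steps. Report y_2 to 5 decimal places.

0.45050

y_1 = g(0.294000) = 1.490553
y_2 = g(1.490553) = 0.450496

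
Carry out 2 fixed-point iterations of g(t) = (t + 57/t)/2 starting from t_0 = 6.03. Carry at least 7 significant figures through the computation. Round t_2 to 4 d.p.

t_1 = g(6.030000) = 7.741368
t_2 = g(7.741368) = 7.552204

7.5522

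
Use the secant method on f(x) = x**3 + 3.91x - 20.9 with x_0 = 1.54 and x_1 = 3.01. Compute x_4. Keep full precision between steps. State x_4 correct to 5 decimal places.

2.28962

Secant update: x_(k+1) = x_k − f(x_k)·(x_k − x_(k-1))/(f(x_k) − f(x_(k-1))).
f(x_0) = -11.226336, f(x_1) = 18.140001
x_2 = 3.010000 - (18.140001)·(3.010000 - 1.540000)/(18.140001 - (-11.226336)) = 2.101960; f(x_2) = -3.394377
x_3 = 2.101960 - (-3.394377)·(2.101960 - 3.010000)/(-3.394377 - (18.140001)) = 2.245091; f(x_3) = -0.805464
x_4 = 2.245091 - (-0.805464)·(2.245091 - 2.101960)/(-0.805464 - (-3.394377)) = 2.289622; f(x_4) = 0.055461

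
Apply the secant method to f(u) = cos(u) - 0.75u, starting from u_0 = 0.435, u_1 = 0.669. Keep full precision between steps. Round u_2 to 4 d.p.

f(u_0) = 0.580620, f(u_1) = 0.282692
u_2 = 0.669000 - (0.282692)·(0.669000 - 0.435000)/(0.282692 - (0.580620)) = 0.891034; f(u_2) = -0.039667

0.8910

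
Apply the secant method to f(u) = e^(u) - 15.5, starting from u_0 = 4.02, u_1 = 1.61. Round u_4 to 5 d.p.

f(u_0) = 40.201106, f(u_1) = -10.497189
u_2 = 1.610000 - (-10.497189)·(1.610000 - 4.020000)/(-10.497189 - (40.201106)) = 2.108996; f(u_2) = -7.260039
u_3 = 2.108996 - (-7.260039)·(2.108996 - 1.610000)/(-7.260039 - (-10.497189)) = 3.228106; f(u_3) = 9.731821
u_4 = 3.228106 - (9.731821)·(3.228106 - 2.108996)/(9.731821 - (-7.260039)) = 2.587153; f(u_4) = -2.208123

2.58715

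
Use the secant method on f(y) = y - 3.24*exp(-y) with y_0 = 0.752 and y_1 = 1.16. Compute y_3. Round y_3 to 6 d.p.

1.089570

Secant update: y_(k+1) = y_k − f(y_k)·(y_k − y_(k-1))/(f(y_k) − f(y_(k-1))).
f(y_0) = -0.775410, f(y_1) = 0.144305
y_2 = 1.160000 - (0.144305)·(1.160000 - 0.752000)/(0.144305 - (-0.775410)) = 1.095984; f(y_2) = 0.013142
y_3 = 1.095984 - (0.013142)·(1.095984 - 1.160000)/(0.013142 - (0.144305)) = 1.089570; f(y_3) = -0.000240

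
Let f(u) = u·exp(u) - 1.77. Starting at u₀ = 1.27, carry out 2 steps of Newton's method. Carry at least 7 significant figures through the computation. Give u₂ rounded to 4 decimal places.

f'(u) = (u + 1)·exp(u)
u_0 = 1.270000: f = 2.752283, f' = 8.083135 → u_1 = 1.270000 - (2.752283)/(8.083135) = 0.929503
u_1 = 0.929503: f = 0.584664, f' = 4.887914 → u_2 = 0.929503 - (0.584664)/(4.887914) = 0.809889

0.8099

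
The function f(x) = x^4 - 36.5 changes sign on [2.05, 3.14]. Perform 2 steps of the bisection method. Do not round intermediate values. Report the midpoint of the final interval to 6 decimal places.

f(2.050000) = -18.838994, f(3.140000) = 60.711712 (opposite signs)
step 1: m = 2.595000, f(m) = 8.847093 > 0 → root in [2.050000, 2.595000]
step 2: m = 2.322500, f(m) = -7.404697 < 0 → root in [2.322500, 2.595000]
Midpoint of [2.322500, 2.595000] = 2.458750

2.458750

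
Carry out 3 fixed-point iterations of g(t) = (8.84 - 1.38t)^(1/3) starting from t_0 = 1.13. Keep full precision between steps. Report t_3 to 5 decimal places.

1.84785

t_1 = g(1.130000) = 1.938157
t_2 = g(1.938157) = 1.833661
t_3 = g(1.833661) = 1.847847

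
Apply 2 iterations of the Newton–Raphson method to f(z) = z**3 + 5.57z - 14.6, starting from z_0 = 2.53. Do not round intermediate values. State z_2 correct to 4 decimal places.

f'(z) = 3z**2 + 5.57
z_0 = 2.530000: f = 15.686377, f' = 24.772700 → z_1 = 2.530000 - (15.686377)/(24.772700) = 1.896788
z_1 = 1.896788: f = 2.789378, f' = 16.363411 → z_2 = 1.896788 - (2.789378)/(16.363411) = 1.726323

1.7263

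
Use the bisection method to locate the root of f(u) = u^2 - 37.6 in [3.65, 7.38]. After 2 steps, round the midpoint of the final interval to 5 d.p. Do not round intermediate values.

f(3.650000) = -24.277500, f(7.380000) = 16.864400 (opposite signs)
step 1: m = 5.515000, f(m) = -7.184775 < 0 → root in [5.515000, 7.380000]
step 2: m = 6.447500, f(m) = 3.970256 > 0 → root in [5.515000, 6.447500]
Midpoint of [5.515000, 6.447500] = 5.981250

5.98125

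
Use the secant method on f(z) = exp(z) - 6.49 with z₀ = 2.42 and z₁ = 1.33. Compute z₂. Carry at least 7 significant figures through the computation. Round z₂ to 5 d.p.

f(z_0) = 4.755859, f(z_1) = -2.708957
z_2 = 1.330000 - (-2.708957)·(1.330000 - 2.420000)/(-2.708957 - (4.755859)) = 1.725557; f(z_2) = -0.874350

1.72556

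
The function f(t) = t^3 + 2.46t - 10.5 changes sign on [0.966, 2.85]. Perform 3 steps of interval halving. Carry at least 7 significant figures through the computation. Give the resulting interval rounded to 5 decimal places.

[1.67250, 1.90800]

f(0.966000) = -7.222211, f(2.850000) = 19.660125 (opposite signs)
step 1: m = 1.908000, f(m) = 1.139685 > 0 → root in [0.966000, 1.908000]
step 2: m = 1.437000, f(m) = -3.997620 < 0 → root in [1.437000, 1.908000]
step 3: m = 1.672500, f(m) = -1.707239 < 0 → root in [1.672500, 1.908000]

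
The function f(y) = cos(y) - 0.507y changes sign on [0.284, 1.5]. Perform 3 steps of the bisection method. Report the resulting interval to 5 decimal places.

[0.89200, 1.04400]

f(0.284000) = 0.815954, f(1.500000) = -0.689763 (opposite signs)
step 1: m = 0.892000, f(m) = 0.175613 > 0 → root in [0.892000, 1.500000]
step 2: m = 1.196000, f(m) = -0.240289 < 0 → root in [0.892000, 1.196000]
step 3: m = 1.044000, f(m) = -0.026541 < 0 → root in [0.892000, 1.044000]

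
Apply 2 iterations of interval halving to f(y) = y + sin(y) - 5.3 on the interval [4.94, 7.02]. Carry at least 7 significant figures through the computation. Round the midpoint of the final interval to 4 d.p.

f(4.940000) = -1.334208, f(7.020000) = 2.391932 (opposite signs)
step 1: m = 5.980000, f(m) = 0.381438 > 0 → root in [4.940000, 5.980000]
step 2: m = 5.460000, f(m) = -0.573315 < 0 → root in [5.460000, 5.980000]
Midpoint of [5.460000, 5.980000] = 5.720000

5.7200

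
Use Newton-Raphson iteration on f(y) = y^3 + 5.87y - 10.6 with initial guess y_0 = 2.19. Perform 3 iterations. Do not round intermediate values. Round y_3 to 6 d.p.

f'(y) = 3y^2 + 5.87
y_0 = 2.190000: f = 12.758759, f' = 20.258300 → y_1 = 2.190000 - (12.758759)/(20.258300) = 1.560196
y_1 = 1.560196: f = 2.356197, f' = 13.172634 → y_2 = 1.560196 - (2.356197)/(13.172634) = 1.381325
y_2 = 1.381325: f = 0.144031, f' = 11.594179 → y_3 = 1.381325 - (0.144031)/(11.594179) = 1.368903

1.368903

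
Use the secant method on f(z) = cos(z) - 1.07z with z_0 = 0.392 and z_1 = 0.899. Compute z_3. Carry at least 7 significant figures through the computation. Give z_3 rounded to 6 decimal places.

f(z_0) = 0.504707, f(z_1) = -0.339537
z_2 = 0.899000 - (-0.339537)·(0.899000 - 0.392000)/(-0.339537 - (0.504707)) = 0.695095; f(z_2) = 0.024241
z_3 = 0.695095 - (0.024241)·(0.695095 - 0.899000)/(0.024241 - (-0.339537)) = 0.708683; f(z_3) = 0.000929

0.708683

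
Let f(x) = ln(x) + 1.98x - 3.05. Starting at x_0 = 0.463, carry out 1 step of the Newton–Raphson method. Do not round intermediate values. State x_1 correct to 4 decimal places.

1.1643

Newton update: x ← x − f(x)/f'(x).
f'(x) = 1/x + 1.98
x_0 = 0.463000: f = -2.903288, f' = 4.139827 → x_1 = 0.463000 - (-2.903288)/(4.139827) = 1.164307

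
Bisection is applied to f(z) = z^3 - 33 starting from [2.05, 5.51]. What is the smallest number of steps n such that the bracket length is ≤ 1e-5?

Initial width b − a = 5.51 − 2.05 = 3.460000.
After n steps the width is (b−a)/2^n; need (b−a)/2^n ≤ 1e-5.
So n ≥ log₂(3.460000/1e-5) = log₂(346000.0000) ≈ 18.4004.
Hence n = 19.

19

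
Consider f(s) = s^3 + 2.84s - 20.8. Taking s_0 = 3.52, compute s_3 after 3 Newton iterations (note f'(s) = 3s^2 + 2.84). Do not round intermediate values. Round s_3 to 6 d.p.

2.408186

Newton update: s ← s − f(s)/f'(s).
s_0 = 3.520000: f = 32.811008, f' = 40.011200 → s_1 = 3.520000 - (32.811008)/(40.011200) = 2.699954
s_1 = 2.699954: f = 6.549874, f' = 24.709261 → s_2 = 2.699954 - (6.549874)/(24.709261) = 2.434877
s_2 = 2.434877: f = 0.550520, f' = 20.625874 → s_3 = 2.434877 - (0.550520)/(20.625874) = 2.408186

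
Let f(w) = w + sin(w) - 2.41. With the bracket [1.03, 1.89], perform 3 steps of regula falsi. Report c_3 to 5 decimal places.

f(1.030000) = -0.522701, f(1.890000) = 0.429486
step 1: c = 1.502095, f(c) = 0.089736 > 0 → new bracket [1.030000, 1.502095]
step 2: c = 1.432922, f(c) = 0.013433 > 0 → new bracket [1.030000, 1.432922]
step 3: c = 1.422827, f(c) = 0.001900 > 0 → new bracket [1.030000, 1.422827]

1.42283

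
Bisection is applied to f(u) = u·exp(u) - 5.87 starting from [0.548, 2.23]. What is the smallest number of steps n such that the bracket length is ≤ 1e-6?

21

Initial width b − a = 2.23 − 0.548 = 1.682000.
After n steps the width is (b−a)/2^n; need (b−a)/2^n ≤ 1e-6.
So n ≥ log₂(1.682000/1e-6) = log₂(1682000.0000) ≈ 20.6817.
Hence n = 21.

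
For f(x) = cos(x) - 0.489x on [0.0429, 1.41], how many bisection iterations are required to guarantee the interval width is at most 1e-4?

14

Initial width b − a = 1.41 − 0.0429 = 1.367100.
After n steps the width is (b−a)/2^n; need (b−a)/2^n ≤ 1e-4.
So n ≥ log₂(1.367100/1e-4) = log₂(13671.0000) ≈ 13.7388.
Hence n = 14.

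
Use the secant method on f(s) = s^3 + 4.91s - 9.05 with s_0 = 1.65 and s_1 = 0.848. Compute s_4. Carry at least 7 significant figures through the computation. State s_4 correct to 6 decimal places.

f(s_0) = 3.543625, f(s_1) = -4.276520
s_2 = 0.848000 - (-4.276520)·(0.848000 - 1.650000)/(-4.276520 - (3.543625)) = 1.286581; f(s_2) = -0.603219
s_3 = 1.286581 - (-0.603219)·(1.286581 - 0.848000)/(-0.603219 - (-4.276520)) = 1.358604; f(s_3) = 0.128462
s_4 = 1.358604 - (0.128462)·(1.358604 - 1.286581)/(0.128462 - (-0.603219)) = 1.345959; f(s_4) = -0.002997

1.345959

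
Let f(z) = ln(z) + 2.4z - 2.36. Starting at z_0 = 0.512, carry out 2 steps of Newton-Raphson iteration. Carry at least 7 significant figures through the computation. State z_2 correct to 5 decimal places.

0.98763

Newton update: z ← z − f(z)/f'(z).
f'(z) = 1/z + 2.4
z_0 = 0.512000: f = -1.800631, f' = 4.353125 → z_1 = 0.512000 - (-1.800631)/(4.353125) = 0.925641
z_1 = 0.925641: f = -0.215731, f' = 3.480333 → z_2 = 0.925641 - (-0.215731)/(3.480333) = 0.987627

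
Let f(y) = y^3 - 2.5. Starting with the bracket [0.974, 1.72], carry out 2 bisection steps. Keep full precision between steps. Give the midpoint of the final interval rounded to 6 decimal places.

f(0.974000) = -1.575990, f(1.720000) = 2.588448 (opposite signs)
step 1: m = 1.347000, f(m) = -0.055991 < 0 → root in [1.347000, 1.720000]
step 2: m = 1.533500, f(m) = 1.106213 > 0 → root in [1.347000, 1.533500]
Midpoint of [1.347000, 1.533500] = 1.440250

1.440250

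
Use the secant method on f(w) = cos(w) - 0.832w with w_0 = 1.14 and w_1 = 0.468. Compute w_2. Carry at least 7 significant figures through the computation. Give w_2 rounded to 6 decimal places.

0.794970

f(w_0) = -0.530885, f(w_1) = 0.503096
w_2 = 0.468000 - (0.503096)·(0.468000 - 1.140000)/(0.503096 - (-0.530885)) = 0.794970; f(w_2) = 0.038892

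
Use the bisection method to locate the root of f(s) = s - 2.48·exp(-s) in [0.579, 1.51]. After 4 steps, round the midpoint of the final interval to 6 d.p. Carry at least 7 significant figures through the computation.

f(0.579000) = -0.810937, f(1.510000) = 0.962143 (opposite signs)
step 1: m = 1.044500, f(m) = 0.171868 > 0 → root in [0.579000, 1.044500]
step 2: m = 0.811750, f(m) = -0.289569 < 0 → root in [0.811750, 1.044500]
step 3: m = 0.928125, f(m) = -0.052205 < 0 → root in [0.928125, 1.044500]
step 4: m = 0.986312, f(m) = 0.061398 > 0 → root in [0.928125, 0.986312]
Midpoint of [0.928125, 0.986312] = 0.957219

0.957219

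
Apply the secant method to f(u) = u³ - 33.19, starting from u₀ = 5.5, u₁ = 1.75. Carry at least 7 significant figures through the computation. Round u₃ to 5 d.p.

3.88909

Secant update: u_(k+1) = u_k − f(u_k)·(u_k − u_(k-1))/(f(u_k) − f(u_(k-1))).
f(u_0) = 133.185000, f(u_1) = -27.830625
u_2 = 1.750000 - (-27.830625)·(1.750000 - 5.500000)/(-27.830625 - (133.185000)) = 2.398166; f(u_2) = -19.397668
u_3 = 2.398166 - (-19.397668)·(2.398166 - 1.750000)/(-19.397668 - (-27.830625)) = 3.889091; f(u_3) = 25.632622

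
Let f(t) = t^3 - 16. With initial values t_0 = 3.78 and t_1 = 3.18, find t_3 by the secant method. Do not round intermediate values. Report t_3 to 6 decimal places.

f(t_0) = 38.010152, f(t_1) = 16.157432
t_2 = 3.180000 - (16.157432)·(3.180000 - 3.780000)/(16.157432 - (38.010152)) = 2.736373; f(t_2) = 4.489239
t_3 = 2.736373 - (4.489239)·(2.736373 - 3.180000)/(4.489239 - (16.157432)) = 2.565691; f(t_3) = 0.889356

2.565691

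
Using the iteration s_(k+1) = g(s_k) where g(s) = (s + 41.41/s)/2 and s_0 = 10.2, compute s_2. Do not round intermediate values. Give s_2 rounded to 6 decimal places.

s_1 = g(10.200000) = 7.129902
s_2 = g(7.129902) = 6.468918

6.468918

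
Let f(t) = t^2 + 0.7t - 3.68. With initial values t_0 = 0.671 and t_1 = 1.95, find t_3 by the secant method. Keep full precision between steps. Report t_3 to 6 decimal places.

1.591747

f(t_0) = -2.760059, f(t_1) = 1.487500
t_2 = 1.950000 - (1.487500)·(1.950000 - 0.671000)/(1.487500 - (-2.760059)) = 1.502093; f(t_2) = -0.372252
t_3 = 1.502093 - (-0.372252)·(1.502093 - 1.950000)/(-0.372252 - (1.487500)) = 1.591747; f(t_3) = -0.032119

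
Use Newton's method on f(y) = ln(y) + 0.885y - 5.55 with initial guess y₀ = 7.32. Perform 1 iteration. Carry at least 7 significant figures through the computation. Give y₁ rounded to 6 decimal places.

4.462937

Newton update: y ← y − f(y)/f'(y).
f'(y) = 1/y + 0.885
y_0 = 7.320000: f = 2.918810, f' = 1.021612 → y_1 = 7.320000 - (2.918810)/(1.021612) = 4.462937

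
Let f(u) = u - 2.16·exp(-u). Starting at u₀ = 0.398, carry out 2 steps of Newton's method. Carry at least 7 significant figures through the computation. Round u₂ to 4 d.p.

f'(u) = 1 + 2.16·exp(-u)
u_0 = 0.398000: f = -1.052790, f' = 2.450790 → u_1 = 0.398000 - (-1.052790)/(2.450790) = 0.827572
u_1 = 0.827572: f = -0.116585, f' = 1.944156 → u_2 = 0.827572 - (-0.116585)/(1.944156) = 0.887538

0.8875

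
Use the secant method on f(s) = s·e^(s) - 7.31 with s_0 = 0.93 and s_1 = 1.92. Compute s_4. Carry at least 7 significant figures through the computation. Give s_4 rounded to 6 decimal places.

1.555365

Secant update: s_(k+1) = s_k − f(s_k)·(s_k − s_(k-1))/(f(s_k) − f(s_(k-1))).
f(s_0) = -4.952906, f(s_1) = 5.786240
s_2 = 1.920000 - (5.786240)·(1.920000 - 0.930000)/(5.786240 - (-4.952906)) = 1.386589; f(s_2) = -1.762009
s_3 = 1.386589 - (-1.762009)·(1.386589 - 1.920000)/(-1.762009 - (5.786240)) = 1.511105; f(s_3) = -0.462075
s_4 = 1.511105 - (-0.462075)·(1.511105 - 1.386589)/(-0.462075 - (-1.762009)) = 1.555365; f(s_4) = 0.057478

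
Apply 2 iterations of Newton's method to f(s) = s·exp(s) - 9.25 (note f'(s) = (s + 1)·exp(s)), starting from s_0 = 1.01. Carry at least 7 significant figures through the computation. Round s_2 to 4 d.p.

1.8250

Newton update: s ← s − f(s)/f'(s).
s_0 = 1.010000: f = -6.476943, f' = 5.518658 → s_1 = 1.010000 - (-6.476943)/(5.518658) = 2.183645
s_1 = 2.183645: f = 10.137720, f' = 28.266326 → s_2 = 2.183645 - (10.137720)/(28.266326) = 1.824994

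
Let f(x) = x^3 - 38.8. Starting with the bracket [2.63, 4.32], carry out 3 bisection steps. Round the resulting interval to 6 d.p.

[3.263750, 3.475000]

f(2.630000) = -20.608553, f(4.320000) = 41.821568 (opposite signs)
step 1: m = 3.475000, f(m) = 3.162797 > 0 → root in [2.630000, 3.475000]
step 2: m = 3.052500, f(m) = -10.357549 < 0 → root in [3.052500, 3.475000]
step 3: m = 3.263750, f(m) = -4.034326 < 0 → root in [3.263750, 3.475000]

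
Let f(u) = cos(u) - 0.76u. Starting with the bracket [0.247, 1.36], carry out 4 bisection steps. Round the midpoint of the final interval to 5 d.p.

0.83828

f(0.247000) = 0.781930, f(1.360000) = -0.824361 (opposite signs)
step 1: m = 0.803500, f(m) = 0.083532 > 0 → root in [0.803500, 1.360000]
step 2: m = 1.081750, f(m) = -0.352346 < 0 → root in [0.803500, 1.081750]
step 3: m = 0.942625, f(m) = -0.128729 < 0 → root in [0.803500, 0.942625]
step 4: m = 0.873063, f(m) = -0.021045 < 0 → root in [0.803500, 0.873063]
Midpoint of [0.803500, 0.873063] = 0.838281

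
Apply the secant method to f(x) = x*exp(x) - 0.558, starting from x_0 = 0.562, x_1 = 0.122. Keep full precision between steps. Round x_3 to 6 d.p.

0.391518

Secant update: x_(k+1) = x_k − f(x_k)·(x_k − x_(k-1))/(f(x_k) − f(x_(k-1))).
f(x_0) = 0.427848, f(x_1) = -0.420170
x_2 = 0.122000 - (-0.420170)·(0.122000 - 0.562000)/(-0.420170 - (0.427848)) = 0.340008; f(x_2) = -0.080302
x_3 = 0.340008 - (-0.080302)·(0.340008 - 0.122000)/(-0.080302 - (-0.420170)) = 0.391518; f(x_3) = 0.021143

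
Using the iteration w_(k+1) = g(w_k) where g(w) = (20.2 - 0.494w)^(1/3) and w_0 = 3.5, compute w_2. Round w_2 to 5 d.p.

2.66344

w_1 = g(3.500000) = 2.643404
w_2 = g(2.643404) = 2.663438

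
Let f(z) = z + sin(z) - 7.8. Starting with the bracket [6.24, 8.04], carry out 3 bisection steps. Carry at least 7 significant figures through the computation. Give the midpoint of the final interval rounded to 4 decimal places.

7.0275

f(6.240000) = -1.603172, f(8.040000) = 1.222748 (opposite signs)
step 1: m = 7.140000, f(m) = 0.095761 > 0 → root in [6.240000, 7.140000]
step 2: m = 6.690000, f(m) = -0.714314 < 0 → root in [6.690000, 7.140000]
step 3: m = 6.915000, f(m) = -0.294390 < 0 → root in [6.915000, 7.140000]
Midpoint of [6.915000, 7.140000] = 7.027500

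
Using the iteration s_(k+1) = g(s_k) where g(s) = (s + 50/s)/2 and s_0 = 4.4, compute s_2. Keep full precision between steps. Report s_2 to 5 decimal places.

s_1 = g(4.400000) = 7.881818
s_2 = g(7.881818) = 7.112766

7.11277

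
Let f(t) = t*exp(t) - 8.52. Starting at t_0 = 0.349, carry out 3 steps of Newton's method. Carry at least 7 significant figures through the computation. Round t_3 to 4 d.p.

Newton update: t ← t − f(t)/f'(t).
f'(t) = (t+1)*exp(t)
t_0 = 0.349000: f = -8.025240, f' = 1.912409 → t_1 = 0.349000 - (-8.025240)/(1.912409) = 4.545404
t_1 = 4.545404: f = 419.650312, f' = 522.368821 → t_2 = 4.545404 - (419.650312)/(522.368821) = 3.742044
t_2 = 3.742044: f = 149.334891, f' = 200.039024 → t_3 = 3.742044 - (149.334891)/(200.039024) = 2.995515

2.9955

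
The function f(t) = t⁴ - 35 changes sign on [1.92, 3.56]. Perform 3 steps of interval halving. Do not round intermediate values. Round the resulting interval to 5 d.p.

[2.33000, 2.53500]

f(1.920000) = -21.410455, f(3.560000) = 125.620137 (opposite signs)
step 1: m = 2.740000, f(m) = 21.364058 > 0 → root in [1.920000, 2.740000]
step 2: m = 2.330000, f(m) = -5.527045 < 0 → root in [2.330000, 2.740000]
step 3: m = 2.535000, f(m) = 6.296368 > 0 → root in [2.330000, 2.535000]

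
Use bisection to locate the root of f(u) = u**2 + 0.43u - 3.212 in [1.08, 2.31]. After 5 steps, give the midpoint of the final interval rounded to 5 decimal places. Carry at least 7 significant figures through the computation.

f(1.080000) = -1.581200, f(2.310000) = 3.117400 (opposite signs)
step 1: m = 1.695000, f(m) = 0.389875 > 0 → root in [1.080000, 1.695000]
step 2: m = 1.387500, f(m) = -0.690219 < 0 → root in [1.387500, 1.695000]
step 3: m = 1.541250, f(m) = -0.173811 < 0 → root in [1.541250, 1.695000]
step 4: m = 1.618125, f(m) = 0.102122 > 0 → root in [1.541250, 1.618125]
step 5: m = 1.579688, f(m) = -0.037322 < 0 → root in [1.579688, 1.618125]
Midpoint of [1.579688, 1.618125] = 1.598906

1.59891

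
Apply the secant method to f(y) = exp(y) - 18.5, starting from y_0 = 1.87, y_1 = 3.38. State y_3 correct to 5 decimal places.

f(y_0) = -12.011704, f(y_1) = 10.870771
y_2 = 3.380000 - (10.870771)·(3.380000 - 1.870000)/(10.870771 - (-12.011704)) = 2.662645; f(y_2) = -4.165851
y_3 = 2.662645 - (-4.165851)·(2.662645 - 3.380000)/(-4.165851 - (10.870771)) = 2.861386; f(y_3) = -1.014257

2.86139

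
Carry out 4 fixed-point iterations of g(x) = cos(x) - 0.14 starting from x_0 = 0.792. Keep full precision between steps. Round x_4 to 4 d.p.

x_1 = g(0.792000) = 0.562423
x_2 = g(0.562423) = 0.705965
x_3 = g(0.705965) = 0.620986
x_4 = g(0.620986) = 0.673305

0.6733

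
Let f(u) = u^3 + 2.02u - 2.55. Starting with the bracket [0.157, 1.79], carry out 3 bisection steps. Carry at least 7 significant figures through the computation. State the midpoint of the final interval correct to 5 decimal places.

f(0.157000) = -2.228990, f(1.790000) = 6.801139 (opposite signs)
step 1: m = 0.973500, f(m) = 0.339058 > 0 → root in [0.157000, 0.973500]
step 2: m = 0.565250, f(m) = -1.227593 < 0 → root in [0.565250, 0.973500]
step 3: m = 0.769375, f(m) = -0.540440 < 0 → root in [0.769375, 0.973500]
Midpoint of [0.769375, 0.973500] = 0.871438

0.87144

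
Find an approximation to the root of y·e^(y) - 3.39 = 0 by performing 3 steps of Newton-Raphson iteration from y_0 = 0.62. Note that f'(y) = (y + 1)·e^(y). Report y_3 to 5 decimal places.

y_0 = 0.620000: f = -2.237465, f' = 3.011463 → y_1 = 0.620000 - (-2.237465)/(3.011463) = 1.362982
y_1 = 1.362982: f = 1.936305, f' = 9.234136 → y_2 = 1.362982 - (1.936305)/(9.234136) = 1.153293
y_2 = 1.153293: f = 0.264333, f' = 6.822941 → y_3 = 1.153293 - (0.264333)/(6.822941) = 1.114551

1.11455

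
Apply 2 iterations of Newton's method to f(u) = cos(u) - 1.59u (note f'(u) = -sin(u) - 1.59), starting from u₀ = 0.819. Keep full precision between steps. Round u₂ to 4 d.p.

0.5396

u_0 = 0.819000: f = -0.619258, f' = -2.320463 → u_1 = 0.819000 - (-0.619258)/(-2.320463) = 0.552132
u_1 = 0.552132: f = -0.026481, f' = -2.114503 → u_2 = 0.552132 - (-0.026481)/(-2.114503) = 0.539608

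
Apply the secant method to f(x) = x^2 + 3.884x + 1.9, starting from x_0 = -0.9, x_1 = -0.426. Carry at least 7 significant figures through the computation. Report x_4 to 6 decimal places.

f(x_0) = -0.785600, f(x_1) = 0.426892
x_2 = -0.426000 - (0.426892)·(-0.426000 - -0.900000)/(0.426892 - (-0.785600)) = -0.592885; f(x_2) = -0.051253
x_3 = -0.592885 - (-0.051253)·(-0.592885 - -0.426000)/(-0.051253 - (0.426892)) = -0.574996; f(x_3) = -0.002665
x_4 = -0.574996 - (-0.002665)·(-0.574996 - -0.592885)/(-0.002665 - (-0.051253)) = -0.574015; f(x_4) = 0.000019

-0.574015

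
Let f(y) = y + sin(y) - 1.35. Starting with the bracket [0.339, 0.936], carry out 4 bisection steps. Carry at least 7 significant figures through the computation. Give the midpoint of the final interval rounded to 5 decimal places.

f(0.339000) = -0.678456, f(0.936000) = 0.391192 (opposite signs)
step 1: m = 0.637500, f(m) = -0.117312 < 0 → root in [0.637500, 0.936000]
step 2: m = 0.786750, f(m) = 0.144812 > 0 → root in [0.637500, 0.786750]
step 3: m = 0.712125, f(m) = 0.015569 > 0 → root in [0.637500, 0.712125]
step 4: m = 0.674813, f(m) = -0.050437 < 0 → root in [0.674813, 0.712125]
Midpoint of [0.674813, 0.712125] = 0.693469

0.69347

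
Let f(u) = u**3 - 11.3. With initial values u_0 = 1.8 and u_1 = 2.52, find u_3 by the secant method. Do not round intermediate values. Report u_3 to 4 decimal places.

2.2375

f(u_0) = -5.468000, f(u_1) = 4.703008
u_2 = 2.520000 - (4.703008)·(2.520000 - 1.800000)/(4.703008 - (-5.468000)) = 2.187077; f(u_2) = -0.838546
u_3 = 2.187077 - (-0.838546)·(2.187077 - 2.520000)/(-0.838546 - (4.703008)) = 2.237455; f(u_3) = -0.098849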